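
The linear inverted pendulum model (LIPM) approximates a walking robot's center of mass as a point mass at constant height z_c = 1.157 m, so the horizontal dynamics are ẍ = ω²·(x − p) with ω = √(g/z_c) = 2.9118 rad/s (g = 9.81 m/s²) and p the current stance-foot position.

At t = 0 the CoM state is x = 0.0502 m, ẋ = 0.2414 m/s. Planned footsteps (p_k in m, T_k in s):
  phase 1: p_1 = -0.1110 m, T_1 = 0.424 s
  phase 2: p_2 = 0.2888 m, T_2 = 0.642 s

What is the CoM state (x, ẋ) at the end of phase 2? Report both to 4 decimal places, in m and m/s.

x = 1.6836, ẋ = 4.2308

phase 1: p=-0.1110, T=0.424, ωT=1.234603, cosh=1.863982, sinh=1.573032; start (x,ẋ)=(0.050200, 0.241400) → end (x,ẋ)=(0.319885, 1.188319)
phase 2: p=0.2888, T=0.642, ωT=1.869376, cosh=3.319233, sinh=3.165013; start (x,ẋ)=(0.319885, 1.188319) → end (x,ẋ)=(1.683633, 4.230779)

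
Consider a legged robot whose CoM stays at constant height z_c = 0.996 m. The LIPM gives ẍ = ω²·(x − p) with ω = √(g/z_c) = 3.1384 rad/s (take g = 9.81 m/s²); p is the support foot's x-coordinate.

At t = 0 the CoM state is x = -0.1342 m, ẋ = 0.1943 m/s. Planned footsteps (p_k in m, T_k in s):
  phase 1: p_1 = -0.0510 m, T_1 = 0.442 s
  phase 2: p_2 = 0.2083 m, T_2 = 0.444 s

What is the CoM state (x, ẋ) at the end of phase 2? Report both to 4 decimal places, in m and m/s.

phase 1: p=-0.0510, T=0.442, ωT=1.387173, cosh=2.126648, sinh=1.876867; start (x,ẋ)=(-0.134200, 0.194300) → end (x,ẋ)=(-0.111739, -0.076870)
phase 2: p=0.2083, T=0.444, ωT=1.393450, cosh=2.138471, sinh=1.890253; start (x,ẋ)=(-0.111739, -0.076870) → end (x,ẋ)=(-0.522393, -2.062976)

x = -0.5224, ẋ = -2.0630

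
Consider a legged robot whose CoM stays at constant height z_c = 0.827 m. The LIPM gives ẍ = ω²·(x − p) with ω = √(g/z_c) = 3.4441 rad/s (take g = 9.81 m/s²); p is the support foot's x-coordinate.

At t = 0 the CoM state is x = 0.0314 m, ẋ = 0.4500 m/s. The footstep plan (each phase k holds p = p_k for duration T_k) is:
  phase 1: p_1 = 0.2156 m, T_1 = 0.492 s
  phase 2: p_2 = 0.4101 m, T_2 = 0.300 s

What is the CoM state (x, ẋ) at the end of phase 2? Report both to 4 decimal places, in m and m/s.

phase 1: p=0.2156, T=0.492, ωT=1.694497, cosh=2.813800, sinh=2.630108; start (x,ẋ)=(0.031400, 0.450000) → end (x,ẋ)=(0.040943, -0.402339)
phase 2: p=0.4101, T=0.300, ωT=1.033230, cosh=1.582992, sinh=1.227136; start (x,ẋ)=(0.040943, -0.402339) → end (x,ẋ)=(-0.317626, -2.197096)

x = -0.3176, ẋ = -2.1971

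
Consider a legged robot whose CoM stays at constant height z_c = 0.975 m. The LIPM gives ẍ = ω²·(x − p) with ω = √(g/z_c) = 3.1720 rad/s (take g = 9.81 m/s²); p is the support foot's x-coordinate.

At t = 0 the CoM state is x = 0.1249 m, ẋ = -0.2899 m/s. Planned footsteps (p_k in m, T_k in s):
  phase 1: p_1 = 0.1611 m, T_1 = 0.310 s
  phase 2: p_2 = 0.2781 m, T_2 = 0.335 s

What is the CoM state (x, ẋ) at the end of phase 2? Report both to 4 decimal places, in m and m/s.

phase 1: p=0.1611, T=0.310, ωT=0.983320, cosh=1.523692, sinh=1.149625; start (x,ẋ)=(0.124900, -0.289900) → end (x,ẋ)=(0.000874, -0.573726)
phase 2: p=0.2781, T=0.335, ωT=1.062620, cosh=1.619746, sinh=1.274197; start (x,ẋ)=(0.000874, -0.573726) → end (x,ẋ)=(-0.401402, -2.049768)

x = -0.4014, ẋ = -2.0498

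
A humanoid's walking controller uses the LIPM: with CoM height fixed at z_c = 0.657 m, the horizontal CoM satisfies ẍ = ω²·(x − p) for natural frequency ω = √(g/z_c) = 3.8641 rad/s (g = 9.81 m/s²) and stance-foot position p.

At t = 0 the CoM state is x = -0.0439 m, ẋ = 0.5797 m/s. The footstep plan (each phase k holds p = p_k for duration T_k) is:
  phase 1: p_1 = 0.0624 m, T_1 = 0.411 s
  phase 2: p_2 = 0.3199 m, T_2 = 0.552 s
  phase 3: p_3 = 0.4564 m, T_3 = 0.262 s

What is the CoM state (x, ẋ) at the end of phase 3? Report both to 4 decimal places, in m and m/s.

phase 1: p=0.0624, T=0.411, ωT=1.588145, cosh=2.549483, sinh=2.345179; start (x,ẋ)=(-0.043900, 0.579700) → end (x,ẋ)=(0.143218, 0.514644)
phase 2: p=0.3199, T=0.552, ωT=2.132983, cosh=4.279245, sinh=4.160762; start (x,ẋ)=(0.143218, 0.514644) → end (x,ẋ)=(0.117991, -0.638329)
phase 3: p=0.4564, T=0.262, ωT=1.012394, cosh=1.557765, sinh=1.194417; start (x,ẋ)=(0.117991, -0.638329) → end (x,ẋ)=(-0.268073, -2.556240)

x = -0.2681, ẋ = -2.5562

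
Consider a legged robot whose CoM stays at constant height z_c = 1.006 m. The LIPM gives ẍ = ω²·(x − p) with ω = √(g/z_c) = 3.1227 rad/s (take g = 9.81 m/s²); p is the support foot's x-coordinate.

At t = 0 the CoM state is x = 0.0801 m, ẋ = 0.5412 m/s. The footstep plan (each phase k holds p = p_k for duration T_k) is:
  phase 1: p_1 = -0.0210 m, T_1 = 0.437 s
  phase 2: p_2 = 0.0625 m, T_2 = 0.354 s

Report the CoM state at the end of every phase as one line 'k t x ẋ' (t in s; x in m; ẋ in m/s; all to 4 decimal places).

phase 1: p=-0.0210, T=0.437, ωT=1.364620, cosh=2.084856, sinh=1.829379; start (x,ẋ)=(0.080100, 0.541200) → end (x,ẋ)=(0.506831, 1.705868)
phase 2: p=0.0625, T=0.354, ωT=1.105436, cosh=1.675804, sinh=1.344737; start (x,ẋ)=(0.506831, 1.705868) → end (x,ẋ)=(1.541715, 4.724541)

1 0.4370 0.5068 1.7059
2 0.7910 1.5417 4.7245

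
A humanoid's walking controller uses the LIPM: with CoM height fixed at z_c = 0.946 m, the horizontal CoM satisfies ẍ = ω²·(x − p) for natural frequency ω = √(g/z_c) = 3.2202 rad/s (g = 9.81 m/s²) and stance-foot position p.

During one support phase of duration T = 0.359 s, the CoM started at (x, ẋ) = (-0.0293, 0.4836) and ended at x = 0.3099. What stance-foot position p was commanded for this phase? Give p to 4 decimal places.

p = -0.1958

ωT = 3.2202·0.359 = 1.156052; cosh(ωT) = 1.746045, sinh(ωT) = 1.431319
x(T) = p + (x₀−p)·cosh(ωT) + (ẋ₀/ω)·sinh(ωT) ⇒ p·(1 − cosh) = x(T) − x₀·cosh − (ẋ₀/ω)·sinh
numerator   = 0.3099 − (-0.0293)·1.746045 − (0.4836/3.2202)·1.431319 = 0.146108
denominator = 1 − 1.746045 = -0.746045
p = 0.146108 / -0.746045 = -0.1958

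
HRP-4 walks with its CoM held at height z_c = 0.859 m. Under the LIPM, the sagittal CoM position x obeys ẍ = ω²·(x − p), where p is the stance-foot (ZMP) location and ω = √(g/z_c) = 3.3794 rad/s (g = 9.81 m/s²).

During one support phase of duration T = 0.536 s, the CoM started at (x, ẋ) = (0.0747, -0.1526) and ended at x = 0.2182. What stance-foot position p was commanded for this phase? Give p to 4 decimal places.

p = -0.0551

ωT = 3.3794·0.536 = 1.811358; cosh(ωT) = 3.141093, sinh(ωT) = 2.977661
x(T) = p + (x₀−p)·cosh(ωT) + (ẋ₀/ω)·sinh(ωT) ⇒ p·(1 − cosh) = x(T) − x₀·cosh − (ẋ₀/ω)·sinh
numerator   = 0.2182 − (0.0747)·3.141093 − (-0.1526/3.3794)·2.977661 = 0.118019
denominator = 1 − 3.141093 = -2.141093
p = 0.118019 / -2.141093 = -0.0551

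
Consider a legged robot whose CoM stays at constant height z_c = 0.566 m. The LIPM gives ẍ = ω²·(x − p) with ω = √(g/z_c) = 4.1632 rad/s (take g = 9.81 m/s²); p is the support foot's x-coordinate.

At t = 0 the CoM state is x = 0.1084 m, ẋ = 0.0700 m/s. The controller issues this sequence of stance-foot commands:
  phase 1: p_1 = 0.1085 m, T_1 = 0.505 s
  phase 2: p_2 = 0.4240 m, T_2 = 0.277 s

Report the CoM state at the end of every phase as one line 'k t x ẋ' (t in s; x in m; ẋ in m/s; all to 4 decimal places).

1 0.5050 0.1759 0.2891
2 0.7820 0.0908 -0.9698

phase 1: p=0.1085, T=0.505, ωT=2.102416, cosh=4.154042, sinh=4.031881; start (x,ẋ)=(0.108400, 0.070000) → end (x,ẋ)=(0.175877, 0.289104)
phase 2: p=0.4240, T=0.277, ωT=1.153206, cosh=1.741979, sinh=1.426356; start (x,ẋ)=(0.175877, 0.289104) → end (x,ẋ)=(0.090824, -0.969794)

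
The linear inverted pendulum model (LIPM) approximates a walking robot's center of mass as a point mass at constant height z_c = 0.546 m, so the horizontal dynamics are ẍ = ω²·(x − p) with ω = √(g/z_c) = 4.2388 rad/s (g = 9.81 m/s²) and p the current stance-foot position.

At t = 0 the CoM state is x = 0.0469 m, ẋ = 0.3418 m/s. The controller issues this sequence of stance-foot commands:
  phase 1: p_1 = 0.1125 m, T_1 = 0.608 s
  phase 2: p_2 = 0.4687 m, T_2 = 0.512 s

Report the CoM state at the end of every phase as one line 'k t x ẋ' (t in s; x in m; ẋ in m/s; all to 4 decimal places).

phase 1: p=0.1125, T=0.608, ωT=2.577190, cosh=6.618049, sinh=6.542062; start (x,ẋ)=(0.046900, 0.341800) → end (x,ẋ)=(0.205882, 0.442929)
phase 2: p=0.4687, T=0.512, ωT=2.170266, cosh=4.437379, sinh=4.323232; start (x,ẋ)=(0.205882, 0.442929) → end (x,ẋ)=(-0.245772, -2.850781)

1 0.6080 0.2059 0.4429
2 1.1200 -0.2458 -2.8508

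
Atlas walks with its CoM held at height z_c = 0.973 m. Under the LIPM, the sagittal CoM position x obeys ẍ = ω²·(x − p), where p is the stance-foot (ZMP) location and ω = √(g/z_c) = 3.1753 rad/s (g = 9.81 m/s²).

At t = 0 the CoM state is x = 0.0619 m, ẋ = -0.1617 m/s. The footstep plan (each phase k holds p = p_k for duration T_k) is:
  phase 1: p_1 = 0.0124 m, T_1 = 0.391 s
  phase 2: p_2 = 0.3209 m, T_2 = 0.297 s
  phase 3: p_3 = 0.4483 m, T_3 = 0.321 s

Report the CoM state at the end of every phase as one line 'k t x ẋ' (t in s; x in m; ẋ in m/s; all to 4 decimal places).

1 0.3910 0.0244 -0.0539
2 0.6880 -0.1359 -1.1050
3 1.0090 -0.8860 -3.9662

phase 1: p=0.0124, T=0.391, ωT=1.241542, cosh=1.874943, sinh=1.586004; start (x,ẋ)=(0.061900, -0.161700) → end (x,ẋ)=(0.024443, -0.053894)
phase 2: p=0.3209, T=0.297, ωT=0.943064, cosh=1.478635, sinh=1.089202; start (x,ẋ)=(0.024443, -0.053894) → end (x,ẋ)=(-0.135938, -1.104998)
phase 3: p=0.4483, T=0.321, ωT=1.019271, cosh=1.566016, sinh=1.205158; start (x,ẋ)=(-0.135938, -1.104998) → end (x,ẋ)=(-0.886019, -3.966172)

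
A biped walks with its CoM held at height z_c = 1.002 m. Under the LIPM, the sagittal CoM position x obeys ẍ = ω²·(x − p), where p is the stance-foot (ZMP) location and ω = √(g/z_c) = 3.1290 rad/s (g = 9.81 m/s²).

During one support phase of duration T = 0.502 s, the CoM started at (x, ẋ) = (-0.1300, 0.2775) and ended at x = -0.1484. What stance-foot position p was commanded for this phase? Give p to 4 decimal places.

p = 0.0174

ωT = 3.1290·0.502 = 1.570758; cosh(ωT) = 2.509090, sinh(ωT) = 2.301203
x(T) = p + (x₀−p)·cosh(ωT) + (ẋ₀/ω)·sinh(ωT) ⇒ p·(1 − cosh) = x(T) − x₀·cosh − (ẋ₀/ω)·sinh
numerator   = -0.1484 − (-0.1300)·2.509090 − (0.2775/3.1290)·2.301203 = -0.026304
denominator = 1 − 2.509090 = -1.509090
p = -0.026304 / -1.509090 = 0.0174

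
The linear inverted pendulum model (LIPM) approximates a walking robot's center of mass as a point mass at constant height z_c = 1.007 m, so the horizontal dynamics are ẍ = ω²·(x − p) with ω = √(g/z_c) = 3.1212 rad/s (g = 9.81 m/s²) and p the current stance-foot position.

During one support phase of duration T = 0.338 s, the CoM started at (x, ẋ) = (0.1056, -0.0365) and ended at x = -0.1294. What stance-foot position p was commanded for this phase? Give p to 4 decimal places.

p = 0.4666

ωT = 3.1212·0.338 = 1.054966; cosh(ωT) = 1.610040, sinh(ωT) = 1.261836
x(T) = p + (x₀−p)·cosh(ωT) + (ẋ₀/ω)·sinh(ωT) ⇒ p·(1 − cosh) = x(T) − x₀·cosh − (ẋ₀/ω)·sinh
numerator   = -0.1294 − (0.1056)·1.610040 − (-0.0365/3.1212)·1.261836 = -0.284664
denominator = 1 − 1.610040 = -0.610040
p = -0.284664 / -0.610040 = 0.4666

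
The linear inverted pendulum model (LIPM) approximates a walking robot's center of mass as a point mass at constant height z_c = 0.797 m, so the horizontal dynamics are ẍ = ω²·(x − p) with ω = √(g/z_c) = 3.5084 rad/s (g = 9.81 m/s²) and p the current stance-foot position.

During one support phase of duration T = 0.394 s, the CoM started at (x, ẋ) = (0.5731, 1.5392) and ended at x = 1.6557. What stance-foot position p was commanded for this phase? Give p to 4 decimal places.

ωT = 3.5084·0.394 = 1.382310; cosh(ωT) = 2.117545, sinh(ωT) = 1.866547
x(T) = p + (x₀−p)·cosh(ωT) + (ẋ₀/ω)·sinh(ωT) ⇒ p·(1 − cosh) = x(T) − x₀·cosh − (ẋ₀/ω)·sinh
numerator   = 1.6557 − (0.5731)·2.117545 − (1.5392/3.5084)·1.866547 = -0.376754
denominator = 1 − 2.117545 = -1.117545
p = -0.376754 / -1.117545 = 0.3371

p = 0.3371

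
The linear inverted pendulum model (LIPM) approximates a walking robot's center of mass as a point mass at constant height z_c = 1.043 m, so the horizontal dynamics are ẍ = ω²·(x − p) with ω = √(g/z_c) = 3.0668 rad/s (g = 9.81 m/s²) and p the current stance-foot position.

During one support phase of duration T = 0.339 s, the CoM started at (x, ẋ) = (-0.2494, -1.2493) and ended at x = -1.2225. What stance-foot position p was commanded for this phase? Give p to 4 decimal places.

p = 0.5444

ωT = 3.0668·0.339 = 1.039645; cosh(ωT) = 1.590897, sinh(ωT) = 1.237317
x(T) = p + (x₀−p)·cosh(ωT) + (ẋ₀/ω)·sinh(ωT) ⇒ p·(1 − cosh) = x(T) − x₀·cosh − (ẋ₀/ω)·sinh
numerator   = -1.2225 − (-0.2494)·1.590897 − (-1.2493/3.0668)·1.237317 = -0.321694
denominator = 1 − 1.590897 = -0.590897
p = -0.321694 / -0.590897 = 0.5444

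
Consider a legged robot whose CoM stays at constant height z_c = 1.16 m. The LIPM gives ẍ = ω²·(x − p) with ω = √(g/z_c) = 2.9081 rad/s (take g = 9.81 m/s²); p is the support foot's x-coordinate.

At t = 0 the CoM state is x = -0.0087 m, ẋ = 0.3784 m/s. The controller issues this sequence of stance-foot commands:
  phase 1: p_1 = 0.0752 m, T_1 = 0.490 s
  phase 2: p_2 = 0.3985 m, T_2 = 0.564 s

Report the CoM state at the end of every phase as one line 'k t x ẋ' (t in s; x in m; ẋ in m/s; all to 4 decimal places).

phase 1: p=0.0752, T=0.490, ωT=1.424969, cosh=2.199122, sinh=1.958607; start (x,ẋ)=(-0.008700, 0.378400) → end (x,ẋ)=(0.145546, 0.354268)
phase 2: p=0.3985, T=0.564, ωT=1.640168, cosh=2.674993, sinh=2.481045; start (x,ẋ)=(0.145546, 0.354268) → end (x,ẋ)=(0.024094, -0.877429)

1 0.4900 0.1455 0.3543
2 1.0540 0.0241 -0.8774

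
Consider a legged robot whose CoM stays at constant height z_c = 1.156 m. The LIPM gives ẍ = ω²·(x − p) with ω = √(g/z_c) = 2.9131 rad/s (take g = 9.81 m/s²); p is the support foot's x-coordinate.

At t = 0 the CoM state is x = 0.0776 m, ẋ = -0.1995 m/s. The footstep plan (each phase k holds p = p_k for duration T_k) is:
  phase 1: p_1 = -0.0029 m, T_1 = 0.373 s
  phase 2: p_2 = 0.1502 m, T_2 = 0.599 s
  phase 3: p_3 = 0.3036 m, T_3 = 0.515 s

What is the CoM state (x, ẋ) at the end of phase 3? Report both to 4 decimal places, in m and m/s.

phase 1: p=-0.0029, T=0.373, ωT=1.086586, cosh=1.650752, sinh=1.313386; start (x,ẋ)=(0.077600, -0.199500) → end (x,ẋ)=(0.040040, -0.021330)
phase 2: p=0.1502, T=0.599, ωT=1.744947, cosh=2.950126, sinh=2.775472; start (x,ẋ)=(0.040040, -0.021330) → end (x,ẋ)=(-0.195108, -0.953595)
phase 3: p=0.3036, T=0.515, ωT=1.500247, cosh=2.352935, sinh=2.129859; start (x,ẋ)=(-0.195108, -0.953595) → end (x,ẋ)=(-1.567032, -5.337980)

x = -1.5670, ẋ = -5.3380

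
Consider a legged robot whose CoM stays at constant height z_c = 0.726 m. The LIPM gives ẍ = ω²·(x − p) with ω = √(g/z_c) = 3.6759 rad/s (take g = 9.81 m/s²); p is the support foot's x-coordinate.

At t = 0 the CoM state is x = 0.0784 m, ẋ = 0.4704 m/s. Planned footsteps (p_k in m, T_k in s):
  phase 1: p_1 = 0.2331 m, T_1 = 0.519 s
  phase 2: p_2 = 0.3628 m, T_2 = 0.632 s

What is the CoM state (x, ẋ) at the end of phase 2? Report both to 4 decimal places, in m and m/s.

x = -1.2269, ẋ = -5.7819

phase 1: p=0.2331, T=0.519, ωT=1.907792, cosh=3.443301, sinh=3.294894; start (x,ẋ)=(0.078400, 0.470400) → end (x,ẋ)=(0.122064, -0.253951)
phase 2: p=0.3628, T=0.632, ωT=2.323169, cosh=5.152966, sinh=5.055004; start (x,ẋ)=(0.122064, -0.253951) → end (x,ẋ)=(-1.226929, -5.781875)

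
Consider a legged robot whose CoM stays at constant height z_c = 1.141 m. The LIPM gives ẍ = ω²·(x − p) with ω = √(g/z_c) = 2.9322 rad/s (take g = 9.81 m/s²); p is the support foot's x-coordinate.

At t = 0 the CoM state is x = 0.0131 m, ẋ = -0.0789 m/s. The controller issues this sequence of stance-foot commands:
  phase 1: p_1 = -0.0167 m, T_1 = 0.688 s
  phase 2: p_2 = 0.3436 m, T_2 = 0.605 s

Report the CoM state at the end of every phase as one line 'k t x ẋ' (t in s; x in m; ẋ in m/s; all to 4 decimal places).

phase 1: p=-0.0167, T=0.688, ωT=2.017354, cosh=3.825704, sinh=3.692697; start (x,ẋ)=(0.013100, -0.078900) → end (x,ẋ)=(-0.002058, 0.020818)
phase 2: p=0.3436, T=0.605, ωT=1.773981, cosh=3.031964, sinh=2.862308; start (x,ẋ)=(-0.002058, 0.020818) → end (x,ẋ)=(-0.684099, -2.837935)

1 0.6880 -0.0021 0.0208
2 1.2930 -0.6841 -2.8379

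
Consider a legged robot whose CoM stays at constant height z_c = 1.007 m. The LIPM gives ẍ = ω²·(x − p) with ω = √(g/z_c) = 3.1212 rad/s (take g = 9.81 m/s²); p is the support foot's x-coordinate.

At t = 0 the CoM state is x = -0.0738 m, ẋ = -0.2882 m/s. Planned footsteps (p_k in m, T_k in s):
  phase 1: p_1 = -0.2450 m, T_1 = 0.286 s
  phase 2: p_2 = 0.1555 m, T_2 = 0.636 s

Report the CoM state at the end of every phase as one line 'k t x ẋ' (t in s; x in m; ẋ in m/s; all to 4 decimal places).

phase 1: p=-0.2450, T=0.286, ωT=0.892663, cosh=1.425594, sinh=1.016030; start (x,ẋ)=(-0.073800, -0.288200) → end (x,ẋ)=(-0.094755, 0.132059)
phase 2: p=0.1555, T=0.636, ωT=1.985083, cosh=3.708511, sinh=3.571142; start (x,ẋ)=(-0.094755, 0.132059) → end (x,ẋ)=(-0.621477, -2.299660)

1 0.2860 -0.0948 0.1321
2 0.9220 -0.6215 -2.2997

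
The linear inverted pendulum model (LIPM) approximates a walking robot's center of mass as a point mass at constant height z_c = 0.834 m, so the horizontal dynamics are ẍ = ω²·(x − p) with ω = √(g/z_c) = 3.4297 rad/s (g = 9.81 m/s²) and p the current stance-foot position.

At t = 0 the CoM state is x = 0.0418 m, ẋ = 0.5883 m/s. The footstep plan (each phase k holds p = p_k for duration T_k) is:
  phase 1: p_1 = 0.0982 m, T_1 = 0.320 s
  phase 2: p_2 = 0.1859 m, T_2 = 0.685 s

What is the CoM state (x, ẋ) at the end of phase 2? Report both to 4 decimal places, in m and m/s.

phase 1: p=0.0982, T=0.320, ωT=1.097504, cosh=1.665190, sinh=1.331487; start (x,ẋ)=(0.041800, 0.588300) → end (x,ẋ)=(0.232675, 0.722075)
phase 2: p=0.1859, T=0.685, ωT=2.349344, cosh=5.287065, sinh=5.191633; start (x,ẋ)=(0.232675, 0.722075) → end (x,ẋ)=(1.526226, 4.650515)

x = 1.5262, ẋ = 4.6505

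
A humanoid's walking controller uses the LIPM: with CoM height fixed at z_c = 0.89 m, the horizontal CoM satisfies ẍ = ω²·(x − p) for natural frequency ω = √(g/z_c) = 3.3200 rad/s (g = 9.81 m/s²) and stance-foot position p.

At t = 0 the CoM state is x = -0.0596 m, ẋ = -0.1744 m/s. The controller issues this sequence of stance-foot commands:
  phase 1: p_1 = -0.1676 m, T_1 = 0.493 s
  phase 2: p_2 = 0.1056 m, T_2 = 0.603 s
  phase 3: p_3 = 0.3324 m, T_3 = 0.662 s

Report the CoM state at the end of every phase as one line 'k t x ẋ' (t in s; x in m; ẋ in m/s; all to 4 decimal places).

1 0.4930 -0.0095 0.4213
2 1.0960 0.1331 0.1997
3 1.7580 -0.3088 -2.0332

phase 1: p=-0.1676, T=0.493, ωT=1.636760, cosh=2.666552, sinh=2.471942; start (x,ẋ)=(-0.059600, -0.174400) → end (x,ẋ)=(-0.009464, 0.421293)
phase 2: p=0.1056, T=0.603, ωT=2.001960, cosh=3.769312, sinh=3.634241; start (x,ẋ)=(-0.009464, 0.421293) → end (x,ẋ)=(0.133057, 0.199661)
phase 3: p=0.3324, T=0.662, ωT=2.197840, cosh=4.558292, sinh=4.447249; start (x,ẋ)=(0.133057, 0.199661) → end (x,ẋ)=(-0.308810, -2.033156)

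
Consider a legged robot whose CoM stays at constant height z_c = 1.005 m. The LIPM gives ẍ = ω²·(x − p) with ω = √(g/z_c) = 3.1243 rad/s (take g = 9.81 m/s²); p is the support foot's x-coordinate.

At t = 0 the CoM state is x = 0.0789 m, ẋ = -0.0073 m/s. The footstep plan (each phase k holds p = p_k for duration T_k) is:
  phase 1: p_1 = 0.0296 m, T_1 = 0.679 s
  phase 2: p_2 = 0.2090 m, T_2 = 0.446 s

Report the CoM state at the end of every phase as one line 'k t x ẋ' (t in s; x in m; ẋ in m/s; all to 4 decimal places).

1 0.6790 0.2286 0.6024
2 1.1250 0.6154 1.4039

phase 1: p=0.0296, T=0.679, ωT=2.121400, cosh=4.231335, sinh=4.111472; start (x,ẋ)=(0.078900, -0.007300) → end (x,ẋ)=(0.228598, 0.602393)
phase 2: p=0.2090, T=0.446, ωT=1.393438, cosh=2.138448, sinh=1.890228; start (x,ẋ)=(0.228598, 0.602393) → end (x,ẋ)=(0.615363, 1.403927)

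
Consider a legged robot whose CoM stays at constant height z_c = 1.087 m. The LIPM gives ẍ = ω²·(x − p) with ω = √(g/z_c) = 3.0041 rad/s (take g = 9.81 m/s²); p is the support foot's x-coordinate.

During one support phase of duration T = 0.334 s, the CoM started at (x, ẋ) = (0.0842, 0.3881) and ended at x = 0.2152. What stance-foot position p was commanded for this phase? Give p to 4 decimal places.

p = 0.1235

ωT = 3.0041·0.334 = 1.003369; cosh(ωT) = 1.547049, sinh(ωT) = 1.180407
x(T) = p + (x₀−p)·cosh(ωT) + (ẋ₀/ω)·sinh(ωT) ⇒ p·(1 − cosh) = x(T) − x₀·cosh − (ẋ₀/ω)·sinh
numerator   = 0.2152 − (0.0842)·1.547049 − (0.3881/3.0041)·1.180407 = -0.067558
denominator = 1 − 1.547049 = -0.547049
p = -0.067558 / -0.547049 = 0.1235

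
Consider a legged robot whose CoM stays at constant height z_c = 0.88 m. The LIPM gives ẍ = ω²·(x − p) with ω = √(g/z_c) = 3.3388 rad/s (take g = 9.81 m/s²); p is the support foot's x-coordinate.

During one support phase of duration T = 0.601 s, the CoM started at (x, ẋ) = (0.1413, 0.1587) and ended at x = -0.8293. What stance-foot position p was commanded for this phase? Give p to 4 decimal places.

ωT = 3.3388·0.601 = 2.006619; cosh(ωT) = 3.786284, sinh(ωT) = 3.651841
x(T) = p + (x₀−p)·cosh(ωT) + (ẋ₀/ω)·sinh(ωT) ⇒ p·(1 − cosh) = x(T) − x₀·cosh − (ẋ₀/ω)·sinh
numerator   = -0.8293 − (0.1413)·3.786284 − (0.1587/3.3388)·3.651841 = -1.537881
denominator = 1 − 3.786284 = -2.786284
p = -1.537881 / -2.786284 = 0.5519

p = 0.5519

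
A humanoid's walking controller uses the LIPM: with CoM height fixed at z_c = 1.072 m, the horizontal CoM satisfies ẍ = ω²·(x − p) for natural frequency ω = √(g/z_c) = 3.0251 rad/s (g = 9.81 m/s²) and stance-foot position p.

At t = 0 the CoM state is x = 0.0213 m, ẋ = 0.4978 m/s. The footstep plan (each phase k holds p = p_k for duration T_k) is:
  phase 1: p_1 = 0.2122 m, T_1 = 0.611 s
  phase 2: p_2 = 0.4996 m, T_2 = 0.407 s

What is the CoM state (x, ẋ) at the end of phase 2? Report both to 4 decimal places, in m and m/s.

x = -0.3292, ẋ = -2.2040

phase 1: p=0.2122, T=0.611, ωT=1.848336, cosh=3.253373, sinh=3.095874; start (x,ẋ)=(0.021300, 0.497800) → end (x,ẋ)=(0.100577, -0.168312)
phase 2: p=0.4996, T=0.407, ωT=1.231216, cosh=1.858664, sinh=1.566727; start (x,ẋ)=(0.100577, -0.168312) → end (x,ẋ)=(-0.329219, -2.204005)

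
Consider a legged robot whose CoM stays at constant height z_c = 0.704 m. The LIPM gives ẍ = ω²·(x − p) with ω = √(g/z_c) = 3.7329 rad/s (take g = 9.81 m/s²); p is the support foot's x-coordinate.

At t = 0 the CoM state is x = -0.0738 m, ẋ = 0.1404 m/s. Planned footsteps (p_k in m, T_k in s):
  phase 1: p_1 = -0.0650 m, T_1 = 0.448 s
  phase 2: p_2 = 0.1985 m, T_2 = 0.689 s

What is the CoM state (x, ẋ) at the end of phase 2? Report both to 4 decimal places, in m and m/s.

x = -0.5325, ẋ = -2.6512

phase 1: p=-0.0650, T=0.448, ωT=1.672339, cosh=2.756208, sinh=2.568401; start (x,ẋ)=(-0.073800, 0.140400) → end (x,ẋ)=(0.007347, 0.302601)
phase 2: p=0.1985, T=0.689, ωT=2.571968, cosh=6.583975, sinh=6.507590; start (x,ẋ)=(0.007347, 0.302601) → end (x,ẋ)=(-0.532522, -2.651212)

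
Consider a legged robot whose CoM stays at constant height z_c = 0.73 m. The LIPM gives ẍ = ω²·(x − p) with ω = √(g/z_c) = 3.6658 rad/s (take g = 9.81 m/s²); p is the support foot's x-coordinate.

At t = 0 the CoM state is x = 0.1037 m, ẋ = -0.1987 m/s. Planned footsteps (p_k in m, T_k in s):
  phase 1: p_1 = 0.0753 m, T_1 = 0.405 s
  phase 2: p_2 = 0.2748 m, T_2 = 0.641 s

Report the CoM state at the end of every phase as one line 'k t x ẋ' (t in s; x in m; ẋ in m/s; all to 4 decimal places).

1 0.4050 0.0277 -0.2430
2 1.0460 -1.3765 -5.9900

phase 1: p=0.0753, T=0.405, ωT=1.484649, cosh=2.319999, sinh=2.093417; start (x,ẋ)=(0.103700, -0.198700) → end (x,ẋ)=(0.027717, -0.243041)
phase 2: p=0.2748, T=0.641, ωT=2.349778, cosh=5.289315, sinh=5.193925; start (x,ẋ)=(0.027717, -0.243041) → end (x,ẋ)=(-1.376455, -5.989953)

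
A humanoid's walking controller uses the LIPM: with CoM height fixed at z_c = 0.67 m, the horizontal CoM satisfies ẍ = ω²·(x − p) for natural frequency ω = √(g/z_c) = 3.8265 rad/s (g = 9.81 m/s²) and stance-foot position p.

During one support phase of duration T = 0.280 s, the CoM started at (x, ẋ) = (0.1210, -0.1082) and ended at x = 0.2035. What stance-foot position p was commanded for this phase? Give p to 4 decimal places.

ωT = 3.8265·0.280 = 1.071420; cosh(ωT) = 1.631022, sinh(ωT) = 1.288500
x(T) = p + (x₀−p)·cosh(ωT) + (ẋ₀/ω)·sinh(ωT) ⇒ p·(1 − cosh) = x(T) − x₀·cosh − (ẋ₀/ω)·sinh
numerator   = 0.2035 − (0.1210)·1.631022 − (-0.1082/3.8265)·1.288500 = 0.042581
denominator = 1 − 1.631022 = -0.631022
p = 0.042581 / -0.631022 = -0.0675

p = -0.0675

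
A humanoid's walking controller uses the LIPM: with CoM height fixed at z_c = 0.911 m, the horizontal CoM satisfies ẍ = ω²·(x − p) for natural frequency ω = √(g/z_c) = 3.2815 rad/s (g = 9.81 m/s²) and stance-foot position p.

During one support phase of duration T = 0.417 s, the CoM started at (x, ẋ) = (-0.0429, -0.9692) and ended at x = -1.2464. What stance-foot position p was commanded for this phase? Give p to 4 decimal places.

p = 0.5624

ωT = 3.2815·0.417 = 1.368385; cosh(ωT) = 2.091760, sinh(ωT) = 1.837242
x(T) = p + (x₀−p)·cosh(ωT) + (ẋ₀/ω)·sinh(ωT) ⇒ p·(1 − cosh) = x(T) − x₀·cosh − (ẋ₀/ω)·sinh
numerator   = -1.2464 − (-0.0429)·2.091760 − (-0.9692/3.2815)·1.837242 = -0.614029
denominator = 1 − 2.091760 = -1.091760
p = -0.614029 / -1.091760 = 0.5624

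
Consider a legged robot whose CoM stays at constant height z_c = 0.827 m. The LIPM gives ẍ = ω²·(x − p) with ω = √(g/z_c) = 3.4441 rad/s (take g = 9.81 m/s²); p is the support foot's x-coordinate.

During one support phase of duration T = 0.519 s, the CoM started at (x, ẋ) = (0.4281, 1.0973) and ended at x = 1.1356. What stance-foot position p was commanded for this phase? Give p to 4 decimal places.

p = 0.5332

ωT = 3.4441·0.519 = 1.787488; cosh(ωT) = 3.070903, sinh(ωT) = 2.903523
x(T) = p + (x₀−p)·cosh(ωT) + (ẋ₀/ω)·sinh(ωT) ⇒ p·(1 − cosh) = x(T) − x₀·cosh − (ẋ₀/ω)·sinh
numerator   = 1.1356 − (0.4281)·3.070903 − (1.0973/3.4441)·2.903523 = -1.104124
denominator = 1 − 3.070903 = -2.070903
p = -1.104124 / -2.070903 = 0.5332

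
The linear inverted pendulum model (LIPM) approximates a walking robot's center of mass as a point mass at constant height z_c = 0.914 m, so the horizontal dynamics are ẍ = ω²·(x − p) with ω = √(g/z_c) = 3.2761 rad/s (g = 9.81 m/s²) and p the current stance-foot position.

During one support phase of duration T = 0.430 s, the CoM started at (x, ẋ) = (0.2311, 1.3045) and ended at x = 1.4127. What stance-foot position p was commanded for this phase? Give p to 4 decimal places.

p = -0.1250

ωT = 3.2761·0.430 = 1.408723; cosh(ωT) = 2.167592, sinh(ωT) = 1.923136
x(T) = p + (x₀−p)·cosh(ωT) + (ẋ₀/ω)·sinh(ωT) ⇒ p·(1 − cosh) = x(T) − x₀·cosh − (ẋ₀/ω)·sinh
numerator   = 1.4127 − (0.2311)·2.167592 − (1.3045/3.2761)·1.923136 = 0.146002
denominator = 1 − 2.167592 = -1.167592
p = 0.146002 / -1.167592 = -0.1250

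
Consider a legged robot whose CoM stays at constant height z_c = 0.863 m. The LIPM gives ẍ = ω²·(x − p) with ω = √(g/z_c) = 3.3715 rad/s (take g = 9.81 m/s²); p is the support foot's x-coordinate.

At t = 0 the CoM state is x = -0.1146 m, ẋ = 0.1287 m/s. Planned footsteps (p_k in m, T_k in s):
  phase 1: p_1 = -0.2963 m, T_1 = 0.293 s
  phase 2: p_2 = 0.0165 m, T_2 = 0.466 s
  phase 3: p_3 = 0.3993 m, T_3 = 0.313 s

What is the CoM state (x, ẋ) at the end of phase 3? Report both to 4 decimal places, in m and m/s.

x = 1.6926, ẋ = 4.8729

phase 1: p=-0.2963, T=0.293, ωT=0.987849, cosh=1.528915, sinh=1.156538; start (x,ẋ)=(-0.114600, 0.128700) → end (x,ẋ)=(0.025652, 0.905268)
phase 2: p=0.0165, T=0.466, ωT=1.571119, cosh=2.509921, sinh=2.302109; start (x,ẋ)=(0.025652, 0.905268) → end (x,ẋ)=(0.657602, 2.343189)
phase 3: p=0.3993, T=0.313, ωT=1.055280, cosh=1.610437, sinh=1.262341; start (x,ẋ)=(0.657602, 2.343189) → end (x,ẋ)=(1.692605, 4.872885)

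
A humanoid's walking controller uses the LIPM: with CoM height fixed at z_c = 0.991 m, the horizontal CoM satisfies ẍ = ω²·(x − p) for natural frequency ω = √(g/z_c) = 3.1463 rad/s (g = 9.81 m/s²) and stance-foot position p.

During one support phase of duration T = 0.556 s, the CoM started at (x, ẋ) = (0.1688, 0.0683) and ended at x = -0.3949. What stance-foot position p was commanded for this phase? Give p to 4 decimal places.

ωT = 3.1463·0.556 = 1.749343; cosh(ωT) = 2.962355, sinh(ωT) = 2.788467
x(T) = p + (x₀−p)·cosh(ωT) + (ẋ₀/ω)·sinh(ωT) ⇒ p·(1 − cosh) = x(T) − x₀·cosh − (ẋ₀/ω)·sinh
numerator   = -0.3949 − (0.1688)·2.962355 − (0.0683/3.1463)·2.788467 = -0.955478
denominator = 1 − 2.962355 = -1.962355
p = -0.955478 / -1.962355 = 0.4869

p = 0.4869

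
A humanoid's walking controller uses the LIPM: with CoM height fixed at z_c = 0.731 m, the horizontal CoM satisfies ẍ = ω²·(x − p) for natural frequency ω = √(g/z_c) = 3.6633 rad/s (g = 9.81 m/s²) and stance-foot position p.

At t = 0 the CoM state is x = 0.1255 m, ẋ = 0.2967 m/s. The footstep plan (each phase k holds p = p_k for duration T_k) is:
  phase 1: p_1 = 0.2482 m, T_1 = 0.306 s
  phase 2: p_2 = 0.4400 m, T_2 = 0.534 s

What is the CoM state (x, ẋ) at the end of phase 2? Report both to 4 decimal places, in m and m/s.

phase 1: p=0.2482, T=0.306, ωT=1.120970, cosh=1.696896, sinh=1.370932; start (x,ẋ)=(0.125500, 0.296700) → end (x,ẋ)=(0.151026, -0.112747)
phase 2: p=0.4400, T=0.534, ωT=1.956202, cosh=3.606905, sinh=3.465511; start (x,ẋ)=(0.151026, -0.112747) → end (x,ẋ)=(-0.708961, -4.075250)

x = -0.7090, ẋ = -4.0753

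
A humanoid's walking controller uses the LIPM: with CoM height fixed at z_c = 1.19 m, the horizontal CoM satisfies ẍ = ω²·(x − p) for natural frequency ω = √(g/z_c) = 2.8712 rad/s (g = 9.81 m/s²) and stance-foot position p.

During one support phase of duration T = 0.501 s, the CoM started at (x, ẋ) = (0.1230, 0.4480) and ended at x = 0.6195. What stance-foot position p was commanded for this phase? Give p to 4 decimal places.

ωT = 2.8712·0.501 = 1.438471; cosh(ωT) = 2.225769, sinh(ωT) = 1.988479
x(T) = p + (x₀−p)·cosh(ωT) + (ẋ₀/ω)·sinh(ωT) ⇒ p·(1 − cosh) = x(T) − x₀·cosh − (ẋ₀/ω)·sinh
numerator   = 0.6195 − (0.1230)·2.225769 − (0.4480/2.8712)·1.988479 = 0.035463
denominator = 1 − 2.225769 = -1.225769
p = 0.035463 / -1.225769 = -0.0289

p = -0.0289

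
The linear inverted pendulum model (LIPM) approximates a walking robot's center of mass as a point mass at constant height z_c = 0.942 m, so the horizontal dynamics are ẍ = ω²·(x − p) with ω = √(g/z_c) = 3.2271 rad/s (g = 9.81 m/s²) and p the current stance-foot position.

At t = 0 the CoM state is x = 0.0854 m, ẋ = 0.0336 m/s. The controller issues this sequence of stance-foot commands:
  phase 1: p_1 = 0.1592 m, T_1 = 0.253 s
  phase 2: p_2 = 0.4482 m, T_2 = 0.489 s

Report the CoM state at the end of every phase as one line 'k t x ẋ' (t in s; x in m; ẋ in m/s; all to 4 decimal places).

1 0.2530 0.0689 -0.1713
2 0.7420 -0.6331 -3.2722

phase 1: p=0.1592, T=0.253, ωT=0.816456, cosh=1.352232, sinh=0.910236; start (x,ẋ)=(0.085400, 0.033600) → end (x,ẋ)=(0.068883, -0.171347)
phase 2: p=0.4482, T=0.489, ωT=1.578052, cosh=2.525942, sinh=2.319565; start (x,ẋ)=(0.068883, -0.171347) → end (x,ẋ)=(-0.633094, -3.272181)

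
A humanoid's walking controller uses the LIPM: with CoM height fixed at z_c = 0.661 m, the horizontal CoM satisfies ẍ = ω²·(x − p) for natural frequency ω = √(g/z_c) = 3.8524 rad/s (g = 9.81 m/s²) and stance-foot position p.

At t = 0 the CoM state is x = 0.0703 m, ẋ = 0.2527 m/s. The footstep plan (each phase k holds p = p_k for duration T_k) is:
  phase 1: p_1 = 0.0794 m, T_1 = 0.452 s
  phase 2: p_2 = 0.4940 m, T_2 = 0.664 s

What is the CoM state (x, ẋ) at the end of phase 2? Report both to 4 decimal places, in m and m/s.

phase 1: p=0.0794, T=0.452, ωT=1.741285, cosh=2.939982, sinh=2.764687; start (x,ẋ)=(0.070300, 0.252700) → end (x,ẋ)=(0.233997, 0.646012)
phase 2: p=0.4940, T=0.664, ωT=2.557994, cosh=6.493674, sinh=6.416214; start (x,ẋ)=(0.233997, 0.646012) → end (x,ẋ)=(-0.118434, -2.231714)

x = -0.1184, ẋ = -2.2317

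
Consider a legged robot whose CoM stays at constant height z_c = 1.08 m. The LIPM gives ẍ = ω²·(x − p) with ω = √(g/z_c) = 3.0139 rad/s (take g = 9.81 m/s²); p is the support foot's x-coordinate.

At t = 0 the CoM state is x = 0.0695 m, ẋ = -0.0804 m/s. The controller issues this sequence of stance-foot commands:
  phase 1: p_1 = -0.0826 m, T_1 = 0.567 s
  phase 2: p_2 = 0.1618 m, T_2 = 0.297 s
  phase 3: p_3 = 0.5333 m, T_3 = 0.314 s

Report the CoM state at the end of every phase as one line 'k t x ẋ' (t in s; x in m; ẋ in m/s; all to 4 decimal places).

1 0.5670 0.2799 0.9951
2 0.8640 0.6671 1.7840
3 1.1780 1.3793 3.0856

phase 1: p=-0.0826, T=0.567, ωT=1.708881, cosh=2.851924, sinh=2.670856; start (x,ẋ)=(0.069500, -0.080400) → end (x,ẋ)=(0.279929, 0.995063)
phase 2: p=0.1618, T=0.297, ωT=0.895128, cosh=1.428102, sinh=1.019547; start (x,ẋ)=(0.279929, 0.995063) → end (x,ẋ)=(0.667112, 1.784040)
phase 3: p=0.5333, T=0.314, ωT=0.946365, cosh=1.482238, sinh=1.094089; start (x,ẋ)=(0.667112, 1.784040) → end (x,ẋ)=(1.379273, 3.085614)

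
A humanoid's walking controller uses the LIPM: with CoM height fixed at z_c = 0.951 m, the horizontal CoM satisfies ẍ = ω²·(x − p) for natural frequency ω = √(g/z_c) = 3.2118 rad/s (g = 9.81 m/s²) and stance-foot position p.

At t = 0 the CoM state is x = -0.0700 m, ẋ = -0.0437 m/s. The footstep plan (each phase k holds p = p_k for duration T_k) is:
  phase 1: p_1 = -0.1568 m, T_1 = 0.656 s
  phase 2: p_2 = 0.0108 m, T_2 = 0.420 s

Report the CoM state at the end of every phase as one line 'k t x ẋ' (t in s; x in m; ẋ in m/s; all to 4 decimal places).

phase 1: p=-0.1568, T=0.656, ωT=2.106941, cosh=4.172328, sinh=4.050719; start (x,ẋ)=(-0.070000, -0.043700) → end (x,ẋ)=(0.150244, 0.946946)
phase 2: p=0.0108, T=0.420, ωT=1.348956, cosh=2.056456, sinh=1.796945; start (x,ẋ)=(0.150244, 0.946946) → end (x,ẋ)=(0.827359, 2.752141)

1 0.6560 0.1502 0.9469
2 1.0760 0.8274 2.7521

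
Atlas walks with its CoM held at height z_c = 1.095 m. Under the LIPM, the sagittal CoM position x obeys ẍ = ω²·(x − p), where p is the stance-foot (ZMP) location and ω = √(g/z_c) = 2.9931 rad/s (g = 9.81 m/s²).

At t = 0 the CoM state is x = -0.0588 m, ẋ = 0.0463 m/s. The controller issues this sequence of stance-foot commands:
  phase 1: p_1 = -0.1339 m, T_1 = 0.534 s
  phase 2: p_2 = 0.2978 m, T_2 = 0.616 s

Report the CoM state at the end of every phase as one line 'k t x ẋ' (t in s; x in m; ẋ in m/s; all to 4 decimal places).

phase 1: p=-0.1339, T=0.534, ωT=1.598315, cosh=2.573466, sinh=2.371229; start (x,ẋ)=(-0.058800, 0.046300) → end (x,ẋ)=(0.096048, 0.652161)
phase 2: p=0.2978, T=0.616, ωT=1.843750, cosh=3.239208, sinh=3.080985; start (x,ẋ)=(0.096048, 0.652161) → end (x,ẋ)=(0.315592, 0.251985)

1 0.5340 0.0960 0.6522
2 1.1500 0.3156 0.2520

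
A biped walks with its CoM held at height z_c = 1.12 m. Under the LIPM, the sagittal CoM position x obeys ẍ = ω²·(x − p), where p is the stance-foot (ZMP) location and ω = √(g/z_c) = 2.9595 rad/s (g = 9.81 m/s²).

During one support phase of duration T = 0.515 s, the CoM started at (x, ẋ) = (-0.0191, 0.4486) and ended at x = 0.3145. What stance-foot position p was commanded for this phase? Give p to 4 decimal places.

ωT = 2.9595·0.515 = 1.524142; cosh(ωT) = 2.404506, sinh(ωT) = 2.186699
x(T) = p + (x₀−p)·cosh(ωT) + (ẋ₀/ω)·sinh(ωT) ⇒ p·(1 − cosh) = x(T) − x₀·cosh − (ẋ₀/ω)·sinh
numerator   = 0.3145 − (-0.0191)·2.404506 − (0.4486/2.9595)·2.186699 = 0.028967
denominator = 1 − 2.404506 = -1.404506
p = 0.028967 / -1.404506 = -0.0206

p = -0.0206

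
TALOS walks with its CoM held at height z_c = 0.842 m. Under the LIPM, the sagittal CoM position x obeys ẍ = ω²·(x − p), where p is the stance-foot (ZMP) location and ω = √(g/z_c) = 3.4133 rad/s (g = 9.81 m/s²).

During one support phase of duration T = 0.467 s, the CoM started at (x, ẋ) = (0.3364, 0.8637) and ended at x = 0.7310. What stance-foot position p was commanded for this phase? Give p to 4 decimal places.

p = 0.4660

ωT = 3.4133·0.467 = 1.594011; cosh(ωT) = 2.563284, sinh(ωT) = 2.360174
x(T) = p + (x₀−p)·cosh(ωT) + (ẋ₀/ω)·sinh(ωT) ⇒ p·(1 − cosh) = x(T) − x₀·cosh − (ẋ₀/ω)·sinh
numerator   = 0.7310 − (0.3364)·2.563284 − (0.8637/3.4133)·2.360174 = -0.728506
denominator = 1 − 2.563284 = -1.563284
p = -0.728506 / -1.563284 = 0.4660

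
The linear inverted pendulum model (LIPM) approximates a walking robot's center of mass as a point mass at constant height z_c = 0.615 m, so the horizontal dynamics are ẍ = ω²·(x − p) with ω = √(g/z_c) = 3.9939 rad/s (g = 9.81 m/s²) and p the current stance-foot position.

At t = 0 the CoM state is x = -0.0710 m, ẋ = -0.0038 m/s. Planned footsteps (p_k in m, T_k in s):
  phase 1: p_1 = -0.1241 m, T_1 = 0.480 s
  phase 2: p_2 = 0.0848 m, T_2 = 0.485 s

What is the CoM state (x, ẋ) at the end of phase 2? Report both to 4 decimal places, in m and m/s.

phase 1: p=-0.1241, T=0.480, ωT=1.917072, cosh=3.474026, sinh=3.326990; start (x,ẋ)=(-0.071000, -0.003800) → end (x,ẋ)=(0.057205, 0.692374)
phase 2: p=0.0848, T=0.485, ωT=1.937041, cosh=3.541162, sinh=3.397032; start (x,ẋ)=(0.057205, 0.692374) → end (x,ẋ)=(0.575985, 2.077419)

x = 0.5760, ẋ = 2.0774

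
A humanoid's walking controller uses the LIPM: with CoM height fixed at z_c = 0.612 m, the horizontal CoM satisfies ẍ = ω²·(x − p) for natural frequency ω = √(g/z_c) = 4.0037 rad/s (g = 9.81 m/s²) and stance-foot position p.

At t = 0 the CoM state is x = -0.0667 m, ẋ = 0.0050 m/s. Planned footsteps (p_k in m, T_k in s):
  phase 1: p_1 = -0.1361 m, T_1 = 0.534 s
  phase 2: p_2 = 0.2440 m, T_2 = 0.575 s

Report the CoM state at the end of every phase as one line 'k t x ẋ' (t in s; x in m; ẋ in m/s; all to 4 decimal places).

1 0.5340 0.1675 1.1835
2 1.1090 1.3207 4.4598

phase 1: p=-0.1361, T=0.534, ωT=2.137976, cosh=4.300072, sinh=4.182179; start (x,ẋ)=(-0.066700, 0.005000) → end (x,ẋ)=(0.167548, 1.183547)
phase 2: p=0.2440, T=0.575, ωT=2.302128, cosh=5.047735, sinh=4.947690; start (x,ẋ)=(0.167548, 1.183547) → end (x,ẋ)=(1.320693, 4.459787)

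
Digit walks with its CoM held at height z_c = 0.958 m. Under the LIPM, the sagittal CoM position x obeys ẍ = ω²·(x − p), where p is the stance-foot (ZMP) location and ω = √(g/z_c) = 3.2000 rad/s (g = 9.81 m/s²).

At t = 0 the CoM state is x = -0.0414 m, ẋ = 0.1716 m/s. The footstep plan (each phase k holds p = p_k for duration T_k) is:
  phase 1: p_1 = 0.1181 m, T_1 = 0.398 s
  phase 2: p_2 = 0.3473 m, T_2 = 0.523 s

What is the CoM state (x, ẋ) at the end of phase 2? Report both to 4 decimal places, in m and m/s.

phase 1: p=0.1181, T=0.398, ωT=1.273600, cosh=1.926759, sinh=1.646936; start (x,ẋ)=(-0.041400, 0.171600) → end (x,ẋ)=(-0.100901, -0.509964)
phase 2: p=0.3473, T=0.523, ωT=1.673600, cosh=2.759448, sinh=2.571878; start (x,ẋ)=(-0.100901, -0.509964) → end (x,ẋ)=(-1.299352, -5.095919)

x = -1.2994, ẋ = -5.0959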